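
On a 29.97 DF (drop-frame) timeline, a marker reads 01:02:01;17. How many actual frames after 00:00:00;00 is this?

Complete 10-minute blocks: 6, each 17982 frames → 107892.
Remaining 2 whole minutes in the current block: 1800 + 1 × 1798 = 3598 frames.
Within the current minute: 1 × 30 + 17 − 2 = 45 (labels ;00/;01 skipped at this minute). Total = 107892 + 3598 + 45 = 111535.

111535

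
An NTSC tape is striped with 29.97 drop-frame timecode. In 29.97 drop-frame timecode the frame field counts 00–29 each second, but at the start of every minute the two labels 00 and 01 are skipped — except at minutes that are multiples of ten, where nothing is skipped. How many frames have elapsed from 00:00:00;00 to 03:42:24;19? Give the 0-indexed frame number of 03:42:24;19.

Complete 10-minute blocks: 22, each 17982 frames → 395604.
Remaining 2 whole minutes in the current block: 1800 + 1 × 1798 = 3598 frames.
Within the current minute: 24 × 30 + 19 − 2 = 737 (labels ;00/;01 skipped at this minute). Total = 395604 + 3598 + 737 = 399939.

399939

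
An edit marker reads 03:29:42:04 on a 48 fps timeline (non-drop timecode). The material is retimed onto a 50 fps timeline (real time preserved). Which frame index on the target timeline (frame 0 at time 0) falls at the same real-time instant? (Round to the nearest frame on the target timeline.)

Source frame index: (3×3600 + 29×60 + 42) × 48 + 4 = 603940.
Real time: 603940 / (48) = 150985/12 s.
Target frame: (150985/12) × (50) = 3774625/6 ≈ 629104.167 → 629104.

frame 629104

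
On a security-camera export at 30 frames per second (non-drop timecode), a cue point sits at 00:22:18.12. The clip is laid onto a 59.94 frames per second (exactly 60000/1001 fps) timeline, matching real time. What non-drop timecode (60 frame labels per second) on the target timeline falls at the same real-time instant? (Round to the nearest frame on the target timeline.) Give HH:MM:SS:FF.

00:22:17:04

Source frame index: (0×3600 + 22×60 + 18) × 30 + 12 = 40152.
Real time: 40152 / (30) = 6692/5 s.
Target frame: (6692/5) × (60000/1001) = 11472000/143 ≈ 80223.776 → 80224.
At 60 labels/s: frame 80224 → 00:22:17:04.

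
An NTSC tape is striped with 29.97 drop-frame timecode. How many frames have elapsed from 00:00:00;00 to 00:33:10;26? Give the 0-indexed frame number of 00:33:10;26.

Complete 10-minute blocks: 3, each 17982 frames → 53946.
Remaining 3 whole minutes in the current block: 1800 + 2 × 1798 = 5396 frames.
Within the current minute: 10 × 30 + 26 − 2 = 324 (labels ;00/;01 skipped at this minute). Total = 53946 + 5396 + 324 = 59666.

59666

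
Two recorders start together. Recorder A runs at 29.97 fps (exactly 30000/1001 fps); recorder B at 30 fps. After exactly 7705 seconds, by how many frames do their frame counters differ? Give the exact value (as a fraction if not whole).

231150/1001 frames

A emits 30000/1001 × 7705 = 231150000/1001 frames; B emits 30 × 7705 = 231150.
Difference = 231150/1001 frames (≈ 230.9191); B is ahead of A.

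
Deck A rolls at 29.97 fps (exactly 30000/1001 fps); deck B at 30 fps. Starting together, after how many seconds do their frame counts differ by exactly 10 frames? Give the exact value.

The gap grows by |30 − 30000/1001| = 30/1001 frames per second.
Time for a 10-frame gap: 10 ÷ (30/1001) = 1001/3 s.

1001/3 seconds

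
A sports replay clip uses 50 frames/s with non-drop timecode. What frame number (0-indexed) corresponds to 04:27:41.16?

803066

Total seconds to the label: (4 × 3600 + 27 × 60 + 41) = 16061.
Frame index = 16061 × 50 + 16 = 803066.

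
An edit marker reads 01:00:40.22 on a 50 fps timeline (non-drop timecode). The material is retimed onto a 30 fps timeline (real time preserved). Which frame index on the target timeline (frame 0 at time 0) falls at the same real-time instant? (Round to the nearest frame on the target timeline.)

frame 109213

Source frame index: (1×3600 + 0×60 + 40) × 50 + 22 = 182022.
Real time: 182022 / (50) = 91011/25 s.
Target frame: (91011/25) × (30) = 546066/5 ≈ 109213.200 → 109213.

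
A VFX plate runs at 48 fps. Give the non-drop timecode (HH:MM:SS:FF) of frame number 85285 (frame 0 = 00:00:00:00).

00:29:36:37

85285 ÷ 48 = 1776 full seconds, remainder 37 frames.
1776 s = 0 h 29 min 36 s.
Timecode: 00:29:36:37.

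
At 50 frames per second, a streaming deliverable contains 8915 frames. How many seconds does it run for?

Running time = 8915 / (50) = 178.3 s.

178.3 seconds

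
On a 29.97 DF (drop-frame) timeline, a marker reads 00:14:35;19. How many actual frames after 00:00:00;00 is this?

26243

Complete 10-minute blocks: 1, each 17982 frames → 17982.
Remaining 4 whole minutes in the current block: 1800 + 3 × 1798 = 7194 frames.
Within the current minute: 35 × 30 + 19 − 2 = 1067 (labels ;00/;01 skipped at this minute). Total = 17982 + 7194 + 1067 = 26243.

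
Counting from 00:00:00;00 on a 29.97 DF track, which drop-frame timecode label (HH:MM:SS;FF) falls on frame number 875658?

Ten DF minutes hold 17982 frames, so frame 875658 lies in block 48 (frames 863136–881117) with 12522 frames into that block.
The block's first minute is 1800 frames and the rest 1798 each; 12522 frames reaches minute 6, so 48 × 18 + 6 × 2 = 876 labels have been skipped so far.
Adding those back, label number 875658 + 876 = 876534 at 30 labels/s is 29217 s + 24 f = 8 h 6 min 57 s frame 24, i.e. 08:06:57;24.

08:06:57;24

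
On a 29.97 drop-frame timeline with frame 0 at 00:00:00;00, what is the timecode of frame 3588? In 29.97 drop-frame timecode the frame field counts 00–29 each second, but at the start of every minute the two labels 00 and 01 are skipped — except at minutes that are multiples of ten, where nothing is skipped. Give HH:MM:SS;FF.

00:01:59;20

Ten DF minutes hold 17982 frames, so frame 3588 lies in block 0 (frames 0–17981) with 3588 frames into that block.
The block's first minute is 1800 frames and the rest 1798 each; 3588 frames reaches minute 1, so 0 × 18 + 1 × 2 = 2 labels have been skipped so far.
Adding those back, label number 3588 + 2 = 3590 at 30 labels/s is 119 s + 20 f = 0 h 1 min 59 s frame 20, i.e. 00:01:59;20.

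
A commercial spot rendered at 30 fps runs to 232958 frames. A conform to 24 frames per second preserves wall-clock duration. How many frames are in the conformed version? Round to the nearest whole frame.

186366 frames

Frames at target rate = 232958 × (24) / (30) = 931832/5 ≈ 186366.400.
Nearest whole frame: 186366.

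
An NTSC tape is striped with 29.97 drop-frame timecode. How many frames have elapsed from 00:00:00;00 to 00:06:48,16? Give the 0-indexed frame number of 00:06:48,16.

12244

As if non-drop at 30 labels/s: (0 × 3600 + 6 × 60 + 48) × 30 + 16 = 12256.
Minute boundaries passed: 6; those not divisible by 10: 6 − 0 = 6; dropped labels = 2 × 6 = 12.
Actual frame index = 12256 − 12 = 12244.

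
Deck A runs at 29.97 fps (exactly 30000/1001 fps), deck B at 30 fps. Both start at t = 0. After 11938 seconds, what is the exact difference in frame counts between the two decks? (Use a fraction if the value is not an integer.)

A emits 30000/1001 × 11938 = 358140000/1001 frames; B emits 30 × 11938 = 358140.
Difference = 358140/1001 frames (≈ 357.7822); B is ahead of A.

358140/1001 frames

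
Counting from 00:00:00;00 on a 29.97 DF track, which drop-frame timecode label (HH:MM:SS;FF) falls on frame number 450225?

Each 10-minute DF block holds 10 × 60 × 30 − 9 × 2 = 17982 frames. 450225 ÷ 17982 → 25 full blocks, remainder 675.
Within the partial block the first minute is 1800 frames and each further minute 1798, so 0 further minute boundaries passed. Total skipped labels = 18 × 25 + 2 × 0 = 450.
Non-drop label index = 450225 + 450 = 450675; at 30 labels/s that is 04:10:22:15, i.e. DF 04:10:22;15.

04:10:22;15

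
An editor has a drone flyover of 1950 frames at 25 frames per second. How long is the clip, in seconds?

Running time = 1950 / (25) = 78 s.

78 seconds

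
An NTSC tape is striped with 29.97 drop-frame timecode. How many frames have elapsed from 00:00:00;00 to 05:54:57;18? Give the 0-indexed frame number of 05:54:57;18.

Complete 10-minute blocks: 35, each 17982 frames → 629370.
Remaining 4 whole minutes in the current block: 1800 + 3 × 1798 = 7194 frames.
Within the current minute: 57 × 30 + 18 − 2 = 1726 (labels ;00/;01 skipped at this minute). Total = 629370 + 7194 + 1726 = 638290.

638290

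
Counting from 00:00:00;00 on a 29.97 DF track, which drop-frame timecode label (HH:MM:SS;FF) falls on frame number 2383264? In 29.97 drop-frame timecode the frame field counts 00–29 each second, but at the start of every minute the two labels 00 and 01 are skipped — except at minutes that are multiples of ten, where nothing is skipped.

22:05:21;20

Ten DF minutes hold 17982 frames, so frame 2383264 lies in block 132 (frames 2373624–2391605) with 9640 frames into that block.
The block's first minute is 1800 frames and the rest 1798 each; 9640 frames reaches minute 5, so 132 × 18 + 5 × 2 = 2386 labels have been skipped so far.
Adding those back, label number 2383264 + 2386 = 2385650 at 30 labels/s is 79521 s + 20 f = 22 h 5 min 21 s frame 20, i.e. 22:05:21;20.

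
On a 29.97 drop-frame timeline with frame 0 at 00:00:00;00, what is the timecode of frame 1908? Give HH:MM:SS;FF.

Each 10-minute DF block holds 10 × 60 × 30 − 9 × 2 = 17982 frames. 1908 ÷ 17982 → 0 full blocks, remainder 1908.
Within the partial block the first minute is 1800 frames and each further minute 1798, so 1 further minute boundary passed. Total skipped labels = 18 × 0 + 2 × 1 = 2.
Non-drop label index = 1908 + 2 = 1910; at 30 labels/s that is 00:01:03:20, i.e. DF 00:01:03;20.

00:01:03;20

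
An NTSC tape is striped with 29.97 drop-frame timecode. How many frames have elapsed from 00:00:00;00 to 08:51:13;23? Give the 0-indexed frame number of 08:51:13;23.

Complete 10-minute blocks: 53, each 17982 frames → 953046.
Remaining 1 whole minute in the current block: 1800 + 0 × 1798 = 1800 frames.
Within the current minute: 13 × 30 + 23 − 2 = 411 (labels ;00/;01 skipped at this minute). Total = 953046 + 1800 + 411 = 955257.

955257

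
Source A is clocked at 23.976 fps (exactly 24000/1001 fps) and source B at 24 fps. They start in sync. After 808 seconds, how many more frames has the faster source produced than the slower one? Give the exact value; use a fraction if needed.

A emits 24000/1001 × 808 = 19392000/1001 frames; B emits 24 × 808 = 19392.
Difference = 19392/1001 frames (≈ 19.3726); B is ahead of A.

19392/1001 frames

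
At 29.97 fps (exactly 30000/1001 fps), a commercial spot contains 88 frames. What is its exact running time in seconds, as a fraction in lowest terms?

11011/3750 seconds

Running time = 88 ÷ (30000/1001) = 88 × 1001/30000 = 11011/3750 s.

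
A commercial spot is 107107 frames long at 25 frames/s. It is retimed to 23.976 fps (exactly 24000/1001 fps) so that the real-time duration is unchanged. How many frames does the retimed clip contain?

Target frames = source frames × (target rate / source rate) = 107107 × (24000/1001)/(25) = 107107 × 960/1001 = 102720.

102720 frames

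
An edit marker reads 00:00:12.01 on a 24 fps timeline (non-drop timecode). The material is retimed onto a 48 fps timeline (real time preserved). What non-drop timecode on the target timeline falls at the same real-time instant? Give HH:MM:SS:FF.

00:00:12:02

Source frame index: (0×3600 + 0×60 + 12) × 24 + 1 = 289.
Real time: 289 / (24) = 289/24 s.
Target frame: (289/24) × (48) = 578.
At 48 labels/s: frame 578 → 00:00:12:02.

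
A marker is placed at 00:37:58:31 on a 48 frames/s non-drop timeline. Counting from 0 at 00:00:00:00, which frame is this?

109375

Total seconds to the label: (0 × 3600 + 37 × 60 + 58) = 2278.
Frame index = 2278 × 48 + 31 = 109375.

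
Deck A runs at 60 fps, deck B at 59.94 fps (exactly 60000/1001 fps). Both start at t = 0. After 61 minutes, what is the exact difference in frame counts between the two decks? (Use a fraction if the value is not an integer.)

219600/1001 frames

61 min = 3660 s.
A emits 60 × 3660 = 219600 frames; B emits 60000/1001 × 3660 = 219600000/1001.
Difference = 219600/1001 frames (≈ 219.3806); B is behind A.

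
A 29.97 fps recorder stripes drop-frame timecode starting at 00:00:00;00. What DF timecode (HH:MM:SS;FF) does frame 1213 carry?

00:00:40;13

Each 10-minute DF block holds 10 × 60 × 30 − 9 × 2 = 17982 frames. 1213 ÷ 17982 → 0 full blocks, remainder 1213.
Within the partial block the first minute is 1800 frames and each further minute 1798, so 0 further minute boundaries passed. Total skipped labels = 18 × 0 + 2 × 0 = 0.
Non-drop label index = 1213 + 0 = 1213; at 30 labels/s that is 00:00:40:13, i.e. DF 00:00:40;13.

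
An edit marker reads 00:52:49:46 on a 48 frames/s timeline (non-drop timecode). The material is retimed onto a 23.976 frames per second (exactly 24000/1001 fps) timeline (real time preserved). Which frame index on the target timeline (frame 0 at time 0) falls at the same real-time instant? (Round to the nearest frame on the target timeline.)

frame 76003

Source frame index: (0×3600 + 52×60 + 49) × 48 + 46 = 152158.
Real time: 152158 / (48) = 76079/24 s.
Target frame: (76079/24) × (24000/1001) = 76079000/1001 ≈ 76002.997 → 76003.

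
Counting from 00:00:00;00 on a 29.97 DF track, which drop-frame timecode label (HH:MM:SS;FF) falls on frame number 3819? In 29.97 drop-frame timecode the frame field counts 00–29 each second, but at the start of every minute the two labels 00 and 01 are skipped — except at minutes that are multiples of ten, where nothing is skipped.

00:02:07;13

Each 10-minute DF block holds 10 × 60 × 30 − 9 × 2 = 17982 frames. 3819 ÷ 17982 → 0 full blocks, remainder 3819.
Within the partial block the first minute is 1800 frames and each further minute 1798, so 2 further minute boundaries passed. Total skipped labels = 18 × 0 + 2 × 2 = 4.
Non-drop label index = 3819 + 4 = 3823; at 30 labels/s that is 00:02:07:13, i.e. DF 00:02:07;13.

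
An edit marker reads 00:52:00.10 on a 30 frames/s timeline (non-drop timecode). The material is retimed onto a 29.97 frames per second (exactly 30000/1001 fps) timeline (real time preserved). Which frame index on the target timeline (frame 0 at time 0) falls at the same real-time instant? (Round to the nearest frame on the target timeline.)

Source frame index: (0×3600 + 52×60 + 0) × 30 + 10 = 93610.
Real time: 93610 / (30) = 9361/3 s.
Target frame: (9361/3) × (30000/1001) = 8510000/91 ≈ 93516.484 → 93516.

frame 93516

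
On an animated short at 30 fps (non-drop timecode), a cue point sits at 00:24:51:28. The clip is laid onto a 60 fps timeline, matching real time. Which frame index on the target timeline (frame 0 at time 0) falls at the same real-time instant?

frame 89516

Source frame index: (0×3600 + 24×60 + 51) × 30 + 28 = 44758.
Real time: 44758 / (30) = 22379/15 s.
Target frame: (22379/15) × (60) = 89516.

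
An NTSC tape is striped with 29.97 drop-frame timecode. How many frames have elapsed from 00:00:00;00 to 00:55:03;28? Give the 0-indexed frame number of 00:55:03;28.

99018

As if non-drop at 30 labels/s: (0 × 3600 + 55 × 60 + 3) × 30 + 28 = 99118.
Minute boundaries passed: 55; those not divisible by 10: 55 − 5 = 50; dropped labels = 2 × 50 = 100.
Actual frame index = 99118 − 100 = 99018.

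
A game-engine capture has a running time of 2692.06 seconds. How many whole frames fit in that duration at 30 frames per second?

80761 frames

Frames = 2692.06 × 30 = 403809/5 ≈ 80761.8000.
Complete frames: 80761.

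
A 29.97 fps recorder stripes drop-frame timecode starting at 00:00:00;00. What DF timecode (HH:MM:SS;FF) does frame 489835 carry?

04:32:24;05

Each 10-minute DF block holds 10 × 60 × 30 − 9 × 2 = 17982 frames. 489835 ÷ 17982 → 27 full blocks, remainder 4321.
Within the partial block the first minute is 1800 frames and each further minute 1798, so 2 further minute boundaries passed. Total skipped labels = 18 × 27 + 2 × 2 = 490.
Non-drop label index = 489835 + 490 = 490325; at 30 labels/s that is 04:32:24:05, i.e. DF 04:32:24;05.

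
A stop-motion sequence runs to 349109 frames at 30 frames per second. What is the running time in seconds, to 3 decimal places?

11636.967 seconds

Running time = 349109 × 1/30 = 349109/30 s ≈ 11636.967 s.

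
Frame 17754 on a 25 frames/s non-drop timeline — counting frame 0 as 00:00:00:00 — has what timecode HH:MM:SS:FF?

00:11:50:04

17754 ÷ 25 = 710 full seconds, remainder 4 frames.
710 s = 0 h 11 min 50 s.
Timecode: 00:11:50:04.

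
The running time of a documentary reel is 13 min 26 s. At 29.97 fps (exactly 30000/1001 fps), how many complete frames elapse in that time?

13 min 26 s = 806 s.
Frames = 806 × 30000/1001 = 1860000/77 ≈ 24155.8442.
Complete frames: 24155.

24155 frames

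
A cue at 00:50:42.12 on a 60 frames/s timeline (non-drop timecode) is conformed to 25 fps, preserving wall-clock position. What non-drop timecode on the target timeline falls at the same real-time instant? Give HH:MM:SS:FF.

Source frame index: (0×3600 + 50×60 + 42) × 60 + 12 = 182532.
Real time: 182532 / (60) = 15211/5 s.
Target frame: (15211/5) × (25) = 76055.
At 25 labels/s: frame 76055 → 00:50:42:05.

00:50:42:05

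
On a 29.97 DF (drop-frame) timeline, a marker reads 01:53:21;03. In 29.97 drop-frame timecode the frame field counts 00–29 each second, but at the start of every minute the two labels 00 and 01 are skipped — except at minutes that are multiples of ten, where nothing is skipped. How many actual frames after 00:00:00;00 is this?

Complete 10-minute blocks: 11, each 17982 frames → 197802.
Remaining 3 whole minutes in the current block: 1800 + 2 × 1798 = 5396 frames.
Within the current minute: 21 × 30 + 3 − 2 = 631 (labels ;00/;01 skipped at this minute). Total = 197802 + 5396 + 631 = 203829.

203829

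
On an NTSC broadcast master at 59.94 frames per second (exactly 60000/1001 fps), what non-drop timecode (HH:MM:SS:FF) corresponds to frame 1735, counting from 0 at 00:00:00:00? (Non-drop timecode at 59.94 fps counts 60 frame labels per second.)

1735 ÷ 60 = 28 full seconds, remainder 55 frames.
28 s = 0 h 0 min 28 s.
Timecode: 00:00:28:55.

00:00:28:55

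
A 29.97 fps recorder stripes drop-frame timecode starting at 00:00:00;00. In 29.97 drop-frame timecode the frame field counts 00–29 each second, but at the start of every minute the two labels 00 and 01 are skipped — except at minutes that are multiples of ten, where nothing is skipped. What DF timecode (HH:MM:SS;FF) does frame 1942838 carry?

Ten DF minutes hold 17982 frames, so frame 1942838 lies in block 108 (frames 1942056–1960037) with 782 frames into that block.
The block's first minute is 1800 frames and the rest 1798 each; 782 frames reaches minute 0, so 108 × 18 + 0 × 2 = 1944 labels have been skipped so far.
Adding those back, label number 1942838 + 1944 = 1944782 at 30 labels/s is 64826 s + 2 f = 18 h 0 min 26 s frame 2, i.e. 18:00:26;02.

18:00:26;02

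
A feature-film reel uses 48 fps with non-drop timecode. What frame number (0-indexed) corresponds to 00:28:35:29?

Total seconds to the label: (0 × 3600 + 28 × 60 + 35) = 1715.
Frame index = 1715 × 48 + 29 = 82349.

82349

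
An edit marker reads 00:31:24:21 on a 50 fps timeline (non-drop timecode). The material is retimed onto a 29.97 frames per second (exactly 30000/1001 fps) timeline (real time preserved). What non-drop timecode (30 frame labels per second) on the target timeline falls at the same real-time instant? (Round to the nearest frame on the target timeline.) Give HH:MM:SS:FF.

00:31:22:16

Source frame index: (0×3600 + 31×60 + 24) × 50 + 21 = 94221.
Real time: 94221 / (50) = 94221/50 s.
Target frame: (94221/50) × (30000/1001) = 56532600/1001 ≈ 56476.124 → 56476.
At 30 labels/s: frame 56476 → 00:31:22:16.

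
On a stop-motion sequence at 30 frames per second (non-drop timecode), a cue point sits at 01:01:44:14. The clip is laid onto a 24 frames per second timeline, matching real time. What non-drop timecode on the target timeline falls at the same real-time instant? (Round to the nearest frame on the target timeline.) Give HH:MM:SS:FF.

01:01:44:11

Source frame index: (1×3600 + 1×60 + 44) × 30 + 14 = 111134.
Real time: 111134 / (30) = 55567/15 s.
Target frame: (55567/15) × (24) = 444536/5 ≈ 88907.200 → 88907.
At 24 labels/s: frame 88907 → 01:01:44:11.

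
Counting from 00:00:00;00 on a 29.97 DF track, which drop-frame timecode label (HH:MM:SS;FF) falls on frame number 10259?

Each 10-minute DF block holds 10 × 60 × 30 − 9 × 2 = 17982 frames. 10259 ÷ 17982 → 0 full blocks, remainder 10259.
Within the partial block the first minute is 1800 frames and each further minute 1798, so 5 further minute boundaries passed. Total skipped labels = 18 × 0 + 2 × 5 = 10.
Non-drop label index = 10259 + 10 = 10269; at 30 labels/s that is 00:05:42:09, i.e. DF 00:05:42;09.

00:05:42;09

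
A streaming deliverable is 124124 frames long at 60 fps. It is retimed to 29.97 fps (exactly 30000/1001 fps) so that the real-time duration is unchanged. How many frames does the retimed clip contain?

62000 frames

Target frames = source frames × (target rate / source rate) = 124124 × (30000/1001)/(60) = 124124 × 500/1001 = 62000.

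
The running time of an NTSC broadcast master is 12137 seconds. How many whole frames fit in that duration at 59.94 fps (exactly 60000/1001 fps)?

Frames = 12137 × 60000/1001 = 728220000/1001 ≈ 727492.5075.
Complete frames: 727492.

727492 frames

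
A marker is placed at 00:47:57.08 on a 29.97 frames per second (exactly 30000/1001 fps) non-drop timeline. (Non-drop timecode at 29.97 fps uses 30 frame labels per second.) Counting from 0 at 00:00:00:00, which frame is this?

86318

Total seconds to the label: (0 × 3600 + 47 × 60 + 57) = 2877.
Frame index = 2877 × 30 + 8 = 86318.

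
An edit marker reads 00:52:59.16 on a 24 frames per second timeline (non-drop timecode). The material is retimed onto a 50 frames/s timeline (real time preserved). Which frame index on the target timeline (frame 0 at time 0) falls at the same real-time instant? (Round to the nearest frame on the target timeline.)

Source frame index: (0×3600 + 52×60 + 59) × 24 + 16 = 76312.
Real time: 76312 / (24) = 9539/3 s.
Target frame: (9539/3) × (50) = 476950/3 ≈ 158983.333 → 158983.

frame 158983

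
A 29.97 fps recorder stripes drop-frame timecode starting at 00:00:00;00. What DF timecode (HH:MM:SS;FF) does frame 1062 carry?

00:00:35;12

Each 10-minute DF block holds 10 × 60 × 30 − 9 × 2 = 17982 frames. 1062 ÷ 17982 → 0 full blocks, remainder 1062.
Within the partial block the first minute is 1800 frames and each further minute 1798, so 0 further minute boundaries passed. Total skipped labels = 18 × 0 + 2 × 0 = 0.
Non-drop label index = 1062 + 0 = 1062; at 30 labels/s that is 00:00:35:12, i.e. DF 00:00:35;12.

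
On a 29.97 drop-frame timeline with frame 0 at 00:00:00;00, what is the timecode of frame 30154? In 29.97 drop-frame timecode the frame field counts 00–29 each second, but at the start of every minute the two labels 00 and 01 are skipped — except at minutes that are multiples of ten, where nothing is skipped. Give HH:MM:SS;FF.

Ten DF minutes hold 17982 frames, so frame 30154 lies in block 1 (frames 17982–35963) with 12172 frames into that block.
The block's first minute is 1800 frames and the rest 1798 each; 12172 frames reaches minute 6, so 1 × 18 + 6 × 2 = 30 labels have been skipped so far.
Adding those back, label number 30154 + 30 = 30184 at 30 labels/s is 1006 s + 4 f = 0 h 16 min 46 s frame 4, i.e. 00:16:46;04.

00:16:46;04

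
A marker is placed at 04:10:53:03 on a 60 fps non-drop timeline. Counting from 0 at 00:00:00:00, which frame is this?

Total seconds to the label: (4 × 3600 + 10 × 60 + 53) = 15053.
Frame index = 15053 × 60 + 3 = 903183.

frame 903183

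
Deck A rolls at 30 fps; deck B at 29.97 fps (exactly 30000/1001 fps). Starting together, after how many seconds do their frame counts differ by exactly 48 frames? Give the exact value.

The gap grows by |30000/1001 − 30| = 30/1001 frames per second.
Time for a 48-frame gap: 48 ÷ (30/1001) = 1601.6 s.

1601.6 seconds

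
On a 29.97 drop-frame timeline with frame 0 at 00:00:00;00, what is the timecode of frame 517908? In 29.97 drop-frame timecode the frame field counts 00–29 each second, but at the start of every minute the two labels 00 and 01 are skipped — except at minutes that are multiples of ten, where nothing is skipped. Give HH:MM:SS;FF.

Ten DF minutes hold 17982 frames, so frame 517908 lies in block 28 (frames 503496–521477) with 14412 frames into that block.
The block's first minute is 1800 frames and the rest 1798 each; 14412 frames reaches minute 8, so 28 × 18 + 8 × 2 = 520 labels have been skipped so far.
Adding those back, label number 517908 + 520 = 518428 at 30 labels/s is 17280 s + 28 f = 4 h 48 min 0 s frame 28, i.e. 04:48:00;28.

04:48:00;28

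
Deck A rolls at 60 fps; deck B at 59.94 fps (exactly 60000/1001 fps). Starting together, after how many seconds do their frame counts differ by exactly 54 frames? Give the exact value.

900.9 seconds

The gap grows by |60000/1001 − 60| = 60/1001 frames per second.
Time for a 54-frame gap: 54 ÷ (60/1001) = 900.9 s.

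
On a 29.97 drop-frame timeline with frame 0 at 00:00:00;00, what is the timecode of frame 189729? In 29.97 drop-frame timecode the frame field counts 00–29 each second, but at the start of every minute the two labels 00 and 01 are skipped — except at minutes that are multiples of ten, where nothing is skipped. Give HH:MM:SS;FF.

Each 10-minute DF block holds 10 × 60 × 30 − 9 × 2 = 17982 frames. 189729 ÷ 17982 → 10 full blocks, remainder 9909.
Within the partial block the first minute is 1800 frames and each further minute 1798, so 5 further minute boundaries passed. Total skipped labels = 18 × 10 + 2 × 5 = 190.
Non-drop label index = 189729 + 190 = 189919; at 30 labels/s that is 01:45:30:19, i.e. DF 01:45:30;19.

01:45:30;19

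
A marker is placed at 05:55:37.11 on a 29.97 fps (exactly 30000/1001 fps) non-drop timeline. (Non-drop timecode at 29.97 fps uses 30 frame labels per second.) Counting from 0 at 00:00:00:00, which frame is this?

640121

Total seconds to the label: (5 × 3600 + 55 × 60 + 37) = 21337.
Frame index = 21337 × 30 + 11 = 640121.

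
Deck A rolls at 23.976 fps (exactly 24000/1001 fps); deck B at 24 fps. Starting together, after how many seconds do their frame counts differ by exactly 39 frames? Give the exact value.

The gap grows by |24 − 24000/1001| = 24/1001 frames per second.
Time for a 39-frame gap: 39 ÷ (24/1001) = 1626.625 s.

1626.625 seconds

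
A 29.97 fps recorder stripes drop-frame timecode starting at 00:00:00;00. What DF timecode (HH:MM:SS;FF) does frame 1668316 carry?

Each 10-minute DF block holds 10 × 60 × 30 − 9 × 2 = 17982 frames. 1668316 ÷ 17982 → 92 full blocks, remainder 13972.
Within the partial block the first minute is 1800 frames and each further minute 1798, so 7 further minute boundaries passed. Total skipped labels = 18 × 92 + 2 × 7 = 1670.
Non-drop label index = 1668316 + 1670 = 1669986; at 30 labels/s that is 15:27:46:06, i.e. DF 15:27:46;06.

15:27:46;06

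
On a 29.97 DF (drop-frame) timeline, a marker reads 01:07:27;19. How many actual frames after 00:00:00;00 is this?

121307

As if non-drop at 30 labels/s: (1 × 3600 + 7 × 60 + 27) × 30 + 19 = 121429.
Minute boundaries passed: 67; those not divisible by 10: 67 − 6 = 61; dropped labels = 2 × 61 = 122.
Actual frame index = 121429 − 122 = 121307.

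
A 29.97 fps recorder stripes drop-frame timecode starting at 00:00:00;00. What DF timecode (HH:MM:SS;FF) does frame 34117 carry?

00:18:58;11

Each 10-minute DF block holds 10 × 60 × 30 − 9 × 2 = 17982 frames. 34117 ÷ 17982 → 1 full block, remainder 16135.
Within the partial block the first minute is 1800 frames and each further minute 1798, so 8 further minute boundaries passed. Total skipped labels = 18 × 1 + 2 × 8 = 34.
Non-drop label index = 34117 + 34 = 34151; at 30 labels/s that is 00:18:58:11, i.e. DF 00:18:58;11.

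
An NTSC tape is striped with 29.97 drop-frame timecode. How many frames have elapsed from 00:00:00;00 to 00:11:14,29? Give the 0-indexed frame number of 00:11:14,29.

20229

Complete 10-minute blocks: 1, each 17982 frames → 17982.
Remaining 1 whole minute in the current block: 1800 + 0 × 1798 = 1800 frames.
Within the current minute: 14 × 30 + 29 − 2 = 447 (labels ;00/;01 skipped at this minute). Total = 17982 + 1800 + 447 = 20229.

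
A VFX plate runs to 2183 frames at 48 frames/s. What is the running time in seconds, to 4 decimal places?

Running time = 2183 × 1/48 = 2183/48 s ≈ 45.4792 s.

45.4792 seconds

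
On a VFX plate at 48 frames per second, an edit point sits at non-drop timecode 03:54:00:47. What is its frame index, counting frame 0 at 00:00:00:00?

Total seconds to the label: (3 × 3600 + 54 × 60 + 0) = 14040.
Frame index = 14040 × 48 + 47 = 673967.

673967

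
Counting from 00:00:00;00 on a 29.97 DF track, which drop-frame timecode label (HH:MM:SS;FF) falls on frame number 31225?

Each 10-minute DF block holds 10 × 60 × 30 − 9 × 2 = 17982 frames. 31225 ÷ 17982 → 1 full block, remainder 13243.
Within the partial block the first minute is 1800 frames and each further minute 1798, so 7 further minute boundaries passed. Total skipped labels = 18 × 1 + 2 × 7 = 32.
Non-drop label index = 31225 + 32 = 31257; at 30 labels/s that is 00:17:21:27, i.e. DF 00:17:21;27.

00:17:21;27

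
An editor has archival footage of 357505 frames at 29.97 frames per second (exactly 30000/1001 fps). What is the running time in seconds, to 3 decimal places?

Running time = 357505 × 1001/30000 = 71572501/6000 s ≈ 11928.750 s.

11928.750 seconds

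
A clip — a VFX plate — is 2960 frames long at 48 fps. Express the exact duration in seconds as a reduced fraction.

185/3 seconds

Running time = 2960 ÷ (48) = 2960 × 1/48 = 185/3 s.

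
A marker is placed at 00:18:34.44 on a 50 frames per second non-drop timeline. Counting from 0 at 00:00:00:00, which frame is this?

55744

Total seconds to the label: (0 × 3600 + 18 × 60 + 34) = 1114.
Frame index = 1114 × 50 + 44 = 55744.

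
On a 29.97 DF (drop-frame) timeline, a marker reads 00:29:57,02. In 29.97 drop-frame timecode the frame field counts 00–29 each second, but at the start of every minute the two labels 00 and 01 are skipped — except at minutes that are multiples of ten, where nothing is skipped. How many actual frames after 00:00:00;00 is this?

Complete 10-minute blocks: 2, each 17982 frames → 35964.
Remaining 9 whole minutes in the current block: 1800 + 8 × 1798 = 16184 frames.
Within the current minute: 57 × 30 + 2 − 2 = 1710 (labels ;00/;01 skipped at this minute). Total = 35964 + 16184 + 1710 = 53858.

53858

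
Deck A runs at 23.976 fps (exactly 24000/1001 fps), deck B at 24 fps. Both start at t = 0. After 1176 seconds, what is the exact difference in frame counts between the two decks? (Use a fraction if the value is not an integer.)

A emits 24000/1001 × 1176 = 4032000/143 frames; B emits 24 × 1176 = 28224.
Difference = 4032/143 frames (≈ 28.1958); B is ahead of A.

4032/143 frames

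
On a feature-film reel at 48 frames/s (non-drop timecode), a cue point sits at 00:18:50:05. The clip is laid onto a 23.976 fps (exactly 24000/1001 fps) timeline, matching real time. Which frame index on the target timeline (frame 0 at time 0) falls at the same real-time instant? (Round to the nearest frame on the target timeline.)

frame 27095

Source frame index: (0×3600 + 18×60 + 50) × 48 + 5 = 54245.
Real time: 54245 / (48) = 54245/48 s.
Target frame: (54245/48) × (24000/1001) = 27122500/1001 ≈ 27095.405 → 27095.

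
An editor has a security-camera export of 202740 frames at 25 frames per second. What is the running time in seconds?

8109.6 seconds

Running time = 202740 / (25) = 8109.6 s.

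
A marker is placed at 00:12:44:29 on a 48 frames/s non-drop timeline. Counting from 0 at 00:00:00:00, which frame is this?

frame 36701

Total seconds to the label: (0 × 3600 + 12 × 60 + 44) = 764.
Frame index = 764 × 48 + 29 = 36701.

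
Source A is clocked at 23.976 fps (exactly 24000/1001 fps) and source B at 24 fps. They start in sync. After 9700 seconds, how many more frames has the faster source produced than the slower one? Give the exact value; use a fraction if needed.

A emits 24000/1001 × 9700 = 232800000/1001 frames; B emits 24 × 9700 = 232800.
Difference = 232800/1001 frames (≈ 232.5674); B is ahead of A.

232800/1001 frames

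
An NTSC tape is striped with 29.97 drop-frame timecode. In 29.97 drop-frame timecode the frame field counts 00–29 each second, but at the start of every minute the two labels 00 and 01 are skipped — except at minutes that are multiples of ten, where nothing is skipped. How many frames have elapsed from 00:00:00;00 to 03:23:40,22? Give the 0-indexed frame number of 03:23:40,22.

366256

Complete 10-minute blocks: 20, each 17982 frames → 359640.
Remaining 3 whole minutes in the current block: 1800 + 2 × 1798 = 5396 frames.
Within the current minute: 40 × 30 + 22 − 2 = 1220 (labels ;00/;01 skipped at this minute). Total = 359640 + 5396 + 1220 = 366256.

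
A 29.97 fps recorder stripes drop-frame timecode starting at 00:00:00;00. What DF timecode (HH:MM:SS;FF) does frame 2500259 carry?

Each 10-minute DF block holds 10 × 60 × 30 − 9 × 2 = 17982 frames. 2500259 ÷ 17982 → 139 full blocks, remainder 761.
Within the partial block the first minute is 1800 frames and each further minute 1798, so 0 further minute boundaries passed. Total skipped labels = 18 × 139 + 2 × 0 = 2502.
Non-drop label index = 2500259 + 2502 = 2502761; at 30 labels/s that is 23:10:25:11, i.e. DF 23:10:25;11.

23:10:25;11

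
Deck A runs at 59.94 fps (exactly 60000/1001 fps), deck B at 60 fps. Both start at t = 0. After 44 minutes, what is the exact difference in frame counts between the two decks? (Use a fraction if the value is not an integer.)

44 min = 2640 s.
A emits 60000/1001 × 2640 = 14400000/91 frames; B emits 60 × 2640 = 158400.
Difference = 14400/91 frames (≈ 158.2418); B is ahead of A.

14400/91 frames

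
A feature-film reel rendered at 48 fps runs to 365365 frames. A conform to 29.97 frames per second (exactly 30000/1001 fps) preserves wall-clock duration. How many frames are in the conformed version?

228125 frames

Target frames = source frames × (target rate / source rate) = 365365 × (30000/1001)/(48) = 365365 × 625/1001 = 228125.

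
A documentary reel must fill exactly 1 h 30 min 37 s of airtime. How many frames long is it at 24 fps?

1 h 30 min 37 s = 5437 s.
Frames = 5437 × 24 = 130488.

130488 frames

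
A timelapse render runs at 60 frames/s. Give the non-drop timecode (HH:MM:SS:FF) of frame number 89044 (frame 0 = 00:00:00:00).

00:24:44:04

89044 ÷ 60 = 1484 full seconds, remainder 4 frames.
1484 s = 0 h 24 min 44 s.
Timecode: 00:24:44:04.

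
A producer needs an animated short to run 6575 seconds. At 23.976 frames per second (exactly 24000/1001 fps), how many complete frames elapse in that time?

Frames = 6575 × 24000/1001 = 157800000/1001 ≈ 157642.3576.
Complete frames: 157642.

157642 frames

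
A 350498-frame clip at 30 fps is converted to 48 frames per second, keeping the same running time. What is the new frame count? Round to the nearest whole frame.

560797 frames

Frames at target rate = 350498 × (48) / (30) = 2803984/5 ≈ 560796.800.
Nearest whole frame: 560797.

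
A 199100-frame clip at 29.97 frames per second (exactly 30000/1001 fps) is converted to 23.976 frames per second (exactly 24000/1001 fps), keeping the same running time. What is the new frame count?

159280 frames

Target frames = source frames × (target rate / source rate) = 199100 × (24000/1001)/(30000/1001) = 199100 × 4/5 = 159280.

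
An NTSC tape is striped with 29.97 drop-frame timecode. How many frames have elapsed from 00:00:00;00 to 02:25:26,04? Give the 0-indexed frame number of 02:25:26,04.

261522

Complete 10-minute blocks: 14, each 17982 frames → 251748.
Remaining 5 whole minutes in the current block: 1800 + 4 × 1798 = 8992 frames.
Within the current minute: 26 × 30 + 4 − 2 = 782 (labels ;00/;01 skipped at this minute). Total = 251748 + 8992 + 782 = 261522.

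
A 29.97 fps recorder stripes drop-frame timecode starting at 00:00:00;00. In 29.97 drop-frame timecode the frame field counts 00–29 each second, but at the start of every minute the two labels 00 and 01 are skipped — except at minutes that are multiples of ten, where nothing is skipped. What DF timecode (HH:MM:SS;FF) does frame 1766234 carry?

Ten DF minutes hold 17982 frames, so frame 1766234 lies in block 98 (frames 1762236–1780217) with 3998 frames into that block.
The block's first minute is 1800 frames and the rest 1798 each; 3998 frames reaches minute 2, so 98 × 18 + 2 × 2 = 1768 labels have been skipped so far.
Adding those back, label number 1766234 + 1768 = 1768002 at 30 labels/s is 58933 s + 12 f = 16 h 22 min 13 s frame 12, i.e. 16:22:13;12.

16:22:13;12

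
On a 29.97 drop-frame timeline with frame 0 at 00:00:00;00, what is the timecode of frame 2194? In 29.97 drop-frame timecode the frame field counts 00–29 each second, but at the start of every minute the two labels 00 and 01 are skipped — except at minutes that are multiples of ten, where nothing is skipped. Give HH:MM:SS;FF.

Ten DF minutes hold 17982 frames, so frame 2194 lies in block 0 (frames 0–17981) with 2194 frames into that block.
The block's first minute is 1800 frames and the rest 1798 each; 2194 frames reaches minute 1, so 0 × 18 + 1 × 2 = 2 labels have been skipped so far.
Adding those back, label number 2194 + 2 = 2196 at 30 labels/s is 73 s + 6 f = 0 h 1 min 13 s frame 6, i.e. 00:01:13;06.

00:01:13;06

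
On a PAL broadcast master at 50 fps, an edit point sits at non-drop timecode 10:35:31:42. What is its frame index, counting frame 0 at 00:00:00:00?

frame 1906592

Total seconds to the label: (10 × 3600 + 35 × 60 + 31) = 38131.
Frame index = 38131 × 50 + 42 = 1906592.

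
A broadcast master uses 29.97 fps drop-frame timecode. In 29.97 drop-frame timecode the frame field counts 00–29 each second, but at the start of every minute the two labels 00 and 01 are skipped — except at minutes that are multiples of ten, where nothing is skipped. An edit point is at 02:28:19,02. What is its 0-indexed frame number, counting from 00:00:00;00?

266704

Complete 10-minute blocks: 14, each 17982 frames → 251748.
Remaining 8 whole minutes in the current block: 1800 + 7 × 1798 = 14386 frames.
Within the current minute: 19 × 30 + 2 − 2 = 570 (labels ;00/;01 skipped at this minute). Total = 251748 + 14386 + 570 = 266704.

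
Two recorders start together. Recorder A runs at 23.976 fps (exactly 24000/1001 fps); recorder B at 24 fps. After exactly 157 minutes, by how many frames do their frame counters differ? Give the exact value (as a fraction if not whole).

157 min = 9420 s.
A emits 24000/1001 × 9420 = 226080000/1001 frames; B emits 24 × 9420 = 226080.
Difference = 226080/1001 frames (≈ 225.8541); B is ahead of A.

226080/1001 frames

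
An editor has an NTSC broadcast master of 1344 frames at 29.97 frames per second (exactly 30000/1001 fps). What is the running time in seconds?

Running time = 1344 / (30000/1001) = 44.8448 s.

44.8448 seconds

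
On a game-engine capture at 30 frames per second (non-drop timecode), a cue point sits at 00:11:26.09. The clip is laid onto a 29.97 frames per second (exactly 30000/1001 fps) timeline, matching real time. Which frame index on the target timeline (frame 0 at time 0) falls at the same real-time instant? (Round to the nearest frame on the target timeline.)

frame 20568

Source frame index: (0×3600 + 11×60 + 26) × 30 + 9 = 20589.
Real time: 20589 / (30) = 6863/10 s.
Target frame: (6863/10) × (30000/1001) = 20589000/1001 ≈ 20568.432 → 20568.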